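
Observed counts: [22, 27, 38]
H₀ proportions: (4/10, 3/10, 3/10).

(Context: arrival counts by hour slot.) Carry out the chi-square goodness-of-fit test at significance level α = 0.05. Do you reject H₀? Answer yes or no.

reject H₀: yes

n = 87; E_i = n·p_i = [34.80, 26.10, 26.10]
χ² = (22−34.80)²/34.80 + (27−26.10)²/26.10 + (38−26.10)²/26.10 = 10.1648
df = 2
p-value (upper-tail) = 0.00621
At α=0.05: p < α → reject H₀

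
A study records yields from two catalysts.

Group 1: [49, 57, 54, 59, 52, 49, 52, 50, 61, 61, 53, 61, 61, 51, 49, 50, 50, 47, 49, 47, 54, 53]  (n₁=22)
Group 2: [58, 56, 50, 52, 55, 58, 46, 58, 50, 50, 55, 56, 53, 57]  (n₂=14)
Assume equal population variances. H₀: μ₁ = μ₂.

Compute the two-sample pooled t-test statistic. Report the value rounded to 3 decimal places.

x̄₁=53.136, s₁=4.774, n₁=22
x̄₂=53.857, s₂=3.759, n₂=14
s_p² = [21·4.774² + 13·3.759²]/34 = 19.4796
SE = √(s_p²·(1/22+1/14)) = 1.5089
t = (53.136−53.857)/1.5089 = -0.4777
df = 34

test statistic = -0.478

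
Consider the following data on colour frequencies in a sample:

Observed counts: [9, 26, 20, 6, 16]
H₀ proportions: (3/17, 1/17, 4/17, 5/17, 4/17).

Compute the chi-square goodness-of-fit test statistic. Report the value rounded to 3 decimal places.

n = 77; E_i = n·p_i = [13.59, 4.53, 18.12, 22.65, 18.12]
χ² = (9−13.59)²/13.59 + (26−4.53)²/4.53 + (20−18.12)²/18.12 + (6−22.65)²/22.65 + (16−18.12)²/18.12 = 116.0052
df = 4

test statistic = 116.005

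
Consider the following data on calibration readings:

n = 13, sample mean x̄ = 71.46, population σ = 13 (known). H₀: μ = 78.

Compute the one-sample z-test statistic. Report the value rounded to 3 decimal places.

test statistic = -1.814

SE = σ/√n = 13/√13 = 3.6056
z = (x̄−μ₀)/SE = (71.46−78)/3.6056 = -1.8139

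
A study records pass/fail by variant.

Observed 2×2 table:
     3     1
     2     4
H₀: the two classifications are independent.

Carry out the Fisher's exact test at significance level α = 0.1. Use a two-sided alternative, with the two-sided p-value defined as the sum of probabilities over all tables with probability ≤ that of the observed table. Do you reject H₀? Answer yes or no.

Margins: r₁=4, r₂=6, c₁=5, c₂=5, n=10
p_obs = C(4,3)·C(6,2)/C(10,5); sum pmf over tables with pmf ≤ p_obs
p-value (two-sided) = 0.52381
At α=0.1: p ≥ α → fail to reject H₀

reject H₀: no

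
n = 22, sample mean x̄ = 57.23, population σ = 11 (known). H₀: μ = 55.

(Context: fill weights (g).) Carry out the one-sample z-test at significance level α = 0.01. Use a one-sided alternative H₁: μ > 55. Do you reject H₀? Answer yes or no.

SE = σ/√n = 11/√22 = 2.3452
z = (x̄−μ₀)/SE = (57.23−55)/2.3452 = 0.9509
p-value (one-sided, H₁ greater) = 0.17083
At α=0.01: p ≥ α → fail to reject H₀

reject H₀: no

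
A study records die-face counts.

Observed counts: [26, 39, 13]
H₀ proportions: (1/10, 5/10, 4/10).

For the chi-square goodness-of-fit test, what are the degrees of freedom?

df = k − 1 = 3 − 1 = 2

degrees of freedom = 2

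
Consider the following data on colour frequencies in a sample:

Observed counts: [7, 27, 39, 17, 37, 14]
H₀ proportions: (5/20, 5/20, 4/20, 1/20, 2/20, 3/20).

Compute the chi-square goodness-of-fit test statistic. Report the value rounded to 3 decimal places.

test statistic = 82.359

n = 141; E_i = n·p_i = [35.25, 35.25, 28.20, 7.05, 14.10, 21.15]
χ² = (7−35.25)²/35.25 + (27−35.25)²/35.25 + (39−28.20)²/28.20 + (17−7.05)²/7.05 + (37−14.10)²/14.10 + (14−21.15)²/21.15 = 82.3593
df = 5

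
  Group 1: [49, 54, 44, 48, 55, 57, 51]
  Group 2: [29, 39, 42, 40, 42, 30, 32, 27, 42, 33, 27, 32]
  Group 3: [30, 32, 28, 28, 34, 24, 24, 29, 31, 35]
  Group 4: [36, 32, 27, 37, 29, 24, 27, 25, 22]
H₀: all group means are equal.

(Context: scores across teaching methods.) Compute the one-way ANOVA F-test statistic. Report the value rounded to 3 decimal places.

test statistic = 32.497

Group means [51.14, 34.58, 29.50, 28.78], grand mean 34.921
SSB = Σnᵢ(x̄ᵢ−x̄)² = 2476.934; SSW = ΣΣ(x−x̄ᵢ)² = 863.829
MSB = 2476.934/3 = 825.6446; MSW = 863.829/34 = 25.4067
F = MSB/MSW = 32.4971
df = (3, 34)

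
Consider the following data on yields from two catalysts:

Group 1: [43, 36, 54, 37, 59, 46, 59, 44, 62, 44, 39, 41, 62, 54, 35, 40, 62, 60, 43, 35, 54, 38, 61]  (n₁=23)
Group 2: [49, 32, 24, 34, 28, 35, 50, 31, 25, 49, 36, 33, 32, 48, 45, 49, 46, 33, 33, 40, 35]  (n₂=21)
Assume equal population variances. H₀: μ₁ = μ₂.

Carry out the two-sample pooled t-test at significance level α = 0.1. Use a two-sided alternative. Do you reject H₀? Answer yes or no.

reject H₀: yes

x̄₁=48.174, s₁=10.075, n₁=23
x̄₂=37.476, s₂=8.418, n₂=21
s_p² = [22·10.075² + 20·8.418²]/42 = 86.9177
SE = √(s_p²·(1/23+1/21)) = 2.8139
t = (48.174−37.476)/2.8139 = 3.8018
df = 42
p-value (two-sided) = 0.00046
At α=0.1: p < α → reject H₀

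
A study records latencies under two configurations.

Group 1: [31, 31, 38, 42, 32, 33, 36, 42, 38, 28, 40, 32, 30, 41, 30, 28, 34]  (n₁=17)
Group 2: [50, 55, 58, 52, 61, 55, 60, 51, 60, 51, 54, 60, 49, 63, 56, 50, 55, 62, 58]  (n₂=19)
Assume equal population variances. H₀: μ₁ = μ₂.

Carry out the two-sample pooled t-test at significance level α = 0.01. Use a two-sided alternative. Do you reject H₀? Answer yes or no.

x̄₁=34.471, s₁=4.849, n₁=17
x̄₂=55.789, s₂=4.467, n₂=19
s_p² = [16·4.849² + 18·4.467²]/34 = 21.6292
SE = √(s_p²·(1/17+1/19)) = 1.5526
t = (34.471−55.789)/1.5526 = -13.7307
df = 34
p-value (two-sided) = 0.00000
At α=0.01: p < α → reject H₀

reject H₀: yes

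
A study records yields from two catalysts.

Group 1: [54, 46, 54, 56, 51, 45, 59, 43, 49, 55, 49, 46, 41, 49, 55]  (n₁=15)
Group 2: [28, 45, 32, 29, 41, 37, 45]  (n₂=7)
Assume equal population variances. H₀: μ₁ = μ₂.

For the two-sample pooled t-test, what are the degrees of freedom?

degrees of freedom = 20

df = n₁ + n₂ − 2 = 15 + 7 − 2 = 20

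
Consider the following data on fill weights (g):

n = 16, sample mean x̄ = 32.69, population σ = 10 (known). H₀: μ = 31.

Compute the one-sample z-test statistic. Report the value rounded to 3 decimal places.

test statistic = 0.676

SE = σ/√n = 10/√16 = 2.5000
z = (x̄−μ₀)/SE = (32.69−31)/2.5000 = 0.6760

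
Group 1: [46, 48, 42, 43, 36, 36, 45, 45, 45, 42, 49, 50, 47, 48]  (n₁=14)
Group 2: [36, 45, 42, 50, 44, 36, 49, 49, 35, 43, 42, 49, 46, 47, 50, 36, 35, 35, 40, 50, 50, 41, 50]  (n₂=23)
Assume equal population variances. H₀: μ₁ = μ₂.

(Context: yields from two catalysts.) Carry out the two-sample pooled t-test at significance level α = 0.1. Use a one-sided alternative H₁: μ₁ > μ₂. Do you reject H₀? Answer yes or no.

x̄₁=44.429, s₁=4.327, n₁=14
x̄₂=43.478, s₂=5.767, n₂=23
s_p² = [13·4.327² + 22·5.767²]/35 = 27.8619
SE = √(s_p²·(1/14+1/23)) = 1.7893
t = (44.429−43.478)/1.7893 = 0.5311
df = 35
p-value (one-sided, H₁ greater) = 0.29935
At α=0.1: p ≥ α → fail to reject H₀

reject H₀: no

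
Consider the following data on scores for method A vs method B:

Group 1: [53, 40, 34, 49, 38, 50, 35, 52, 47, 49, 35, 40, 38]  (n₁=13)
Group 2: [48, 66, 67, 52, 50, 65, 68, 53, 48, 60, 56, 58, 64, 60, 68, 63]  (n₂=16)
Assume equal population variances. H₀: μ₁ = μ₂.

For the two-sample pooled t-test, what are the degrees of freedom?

df = n₁ + n₂ − 2 = 13 + 16 − 2 = 27

degrees of freedom = 27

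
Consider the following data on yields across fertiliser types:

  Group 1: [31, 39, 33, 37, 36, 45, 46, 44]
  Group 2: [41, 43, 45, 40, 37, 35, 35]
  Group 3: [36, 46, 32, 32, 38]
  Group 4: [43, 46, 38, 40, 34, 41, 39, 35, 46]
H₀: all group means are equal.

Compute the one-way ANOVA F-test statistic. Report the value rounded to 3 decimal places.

test statistic = 0.545

Group means [38.88, 39.43, 36.80, 40.22], grand mean 39.069
SSB = Σnᵢ(x̄ᵢ−x̄)² = 38.917; SSW = ΣΣ(x−x̄ᵢ)² = 594.945
MSB = 38.917/3 = 12.9724; MSW = 594.945/25 = 23.7978
F = MSB/MSW = 0.5451
df = (3, 25)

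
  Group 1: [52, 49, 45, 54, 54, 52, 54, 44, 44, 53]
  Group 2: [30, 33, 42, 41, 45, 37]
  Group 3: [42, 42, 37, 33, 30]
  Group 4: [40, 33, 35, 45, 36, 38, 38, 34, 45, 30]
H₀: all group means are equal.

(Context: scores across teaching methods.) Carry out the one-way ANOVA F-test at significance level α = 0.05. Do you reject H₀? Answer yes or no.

reject H₀: yes

Group means [50.10, 38.00, 36.80, 37.40], grand mean 41.516
SSB = Σnᵢ(x̄ᵢ−x̄)² = 1091.642; SSW = ΣΣ(x−x̄ᵢ)² = 658.100
MSB = 1091.642/3 = 363.8806; MSW = 658.100/27 = 24.3741
F = MSB/MSW = 14.9290
df = (3, 27)
p-value (upper-tail) = 0.00001
At α=0.05: p < α → reject H₀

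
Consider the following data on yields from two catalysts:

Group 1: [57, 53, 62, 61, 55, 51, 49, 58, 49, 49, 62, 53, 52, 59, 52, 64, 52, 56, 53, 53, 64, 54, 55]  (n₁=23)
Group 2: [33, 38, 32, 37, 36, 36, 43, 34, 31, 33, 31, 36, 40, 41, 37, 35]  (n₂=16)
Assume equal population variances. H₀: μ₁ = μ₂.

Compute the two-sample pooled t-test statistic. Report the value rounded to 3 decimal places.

test statistic = 14.043

x̄₁=55.348, s₁=4.725, n₁=23
x̄₂=35.812, s₂=3.507, n₂=16
s_p² = [22·4.725² + 15·3.507²]/37 = 18.2609
SE = √(s_p²·(1/23+1/16)) = 1.3911
t = (55.348−35.812)/1.3911 = 14.0427
df = 37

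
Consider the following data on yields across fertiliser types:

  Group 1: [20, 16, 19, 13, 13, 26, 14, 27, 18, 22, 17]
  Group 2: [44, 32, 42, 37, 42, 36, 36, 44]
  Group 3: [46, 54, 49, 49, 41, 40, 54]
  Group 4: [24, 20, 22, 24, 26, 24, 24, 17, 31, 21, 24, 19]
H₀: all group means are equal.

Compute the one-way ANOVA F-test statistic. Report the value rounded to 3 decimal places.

test statistic = 77.653

Group means [18.64, 39.12, 47.57, 23.00], grand mean 29.658
SSB = Σnᵢ(x̄ᵢ−x̄)² = 4831.418; SSW = ΣΣ(x−x̄ᵢ)² = 705.135
MSB = 4831.418/3 = 1610.4726; MSW = 705.135/34 = 20.7393
F = MSB/MSW = 77.6533
df = (3, 34)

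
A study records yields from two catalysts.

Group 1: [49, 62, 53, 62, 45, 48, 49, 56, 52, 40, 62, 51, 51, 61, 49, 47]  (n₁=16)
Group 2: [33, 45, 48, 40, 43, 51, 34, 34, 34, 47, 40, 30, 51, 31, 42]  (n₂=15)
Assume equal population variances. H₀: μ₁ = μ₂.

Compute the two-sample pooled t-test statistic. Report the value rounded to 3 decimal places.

x̄₁=52.312, s₁=6.630, n₁=16
x̄₂=40.200, s₂=7.223, n₂=15
s_p² = [15·6.630² + 14·7.223²]/29 = 47.9254
SE = √(s_p²·(1/16+1/15)) = 2.4880
t = (52.312−40.200)/2.4880 = 4.8683
df = 29

test statistic = 4.868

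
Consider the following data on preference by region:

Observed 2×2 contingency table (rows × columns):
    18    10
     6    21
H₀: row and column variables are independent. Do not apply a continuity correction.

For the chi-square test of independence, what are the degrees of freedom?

df = (r−1)(c−1) = (2−1)·(2−1) = 1

degrees of freedom = 1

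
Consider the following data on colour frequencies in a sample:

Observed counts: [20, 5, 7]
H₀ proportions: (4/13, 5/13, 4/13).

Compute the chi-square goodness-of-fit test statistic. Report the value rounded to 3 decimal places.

test statistic = 15.633

n = 32; E_i = n·p_i = [9.85, 12.31, 9.85]
χ² = (20−9.85)²/9.85 + (5−12.31)²/12.31 + (7−9.85)²/9.85 = 15.6328
df = 2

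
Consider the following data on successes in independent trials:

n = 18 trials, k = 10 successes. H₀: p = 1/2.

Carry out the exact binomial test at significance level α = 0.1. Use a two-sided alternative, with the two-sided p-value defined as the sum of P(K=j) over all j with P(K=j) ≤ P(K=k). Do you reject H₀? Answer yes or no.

Exact binomial: n=18, k=10, p₀=1/2=0.5000
P(X=j) = C(n,j)·p₀^j·(1−p₀)^(n−j); p = Σ P(X=j) over j with P(X=j) ≤ P(X=10)
p-value (two-sided) = 0.81453
At α=0.1: p ≥ α → fail to reject H₀

reject H₀: no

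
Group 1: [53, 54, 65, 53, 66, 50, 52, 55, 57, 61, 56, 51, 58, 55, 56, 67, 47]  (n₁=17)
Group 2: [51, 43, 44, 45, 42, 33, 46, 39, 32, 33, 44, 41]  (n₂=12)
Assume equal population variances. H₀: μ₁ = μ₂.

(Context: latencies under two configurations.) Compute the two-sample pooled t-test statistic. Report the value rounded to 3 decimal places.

x̄₁=56.235, s₁=5.663, n₁=17
x̄₂=41.083, s₂=5.854, n₂=12
s_p² = [16·5.663² + 11·5.854²]/27 = 32.9621
SE = √(s_p²·(1/17+1/12)) = 2.1647
t = (56.235−41.083)/2.1647 = 6.9997
df = 27

test statistic = 7.000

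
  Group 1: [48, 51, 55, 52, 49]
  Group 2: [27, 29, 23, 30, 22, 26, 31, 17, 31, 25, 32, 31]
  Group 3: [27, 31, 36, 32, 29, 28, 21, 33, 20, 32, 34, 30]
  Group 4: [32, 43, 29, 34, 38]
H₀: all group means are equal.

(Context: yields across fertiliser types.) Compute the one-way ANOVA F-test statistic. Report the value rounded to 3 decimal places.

test statistic = 34.665

Group means [51.00, 27.00, 29.42, 35.20], grand mean 32.588
SSB = Σnᵢ(x̄ᵢ−x̄)² = 2224.519; SSW = ΣΣ(x−x̄ᵢ)² = 641.717
MSB = 2224.519/3 = 741.5062; MSW = 641.717/30 = 21.3906
F = MSB/MSW = 34.6651
df = (3, 30)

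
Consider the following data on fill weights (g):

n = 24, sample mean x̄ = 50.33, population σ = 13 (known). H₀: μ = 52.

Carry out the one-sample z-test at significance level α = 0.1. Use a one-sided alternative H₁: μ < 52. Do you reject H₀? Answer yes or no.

reject H₀: no

SE = σ/√n = 13/√24 = 2.6536
z = (x̄−μ₀)/SE = (50.33−52)/2.6536 = -0.6293
p-value (one-sided, H₁ less) = 0.26457
At α=0.1: p ≥ α → fail to reject H₀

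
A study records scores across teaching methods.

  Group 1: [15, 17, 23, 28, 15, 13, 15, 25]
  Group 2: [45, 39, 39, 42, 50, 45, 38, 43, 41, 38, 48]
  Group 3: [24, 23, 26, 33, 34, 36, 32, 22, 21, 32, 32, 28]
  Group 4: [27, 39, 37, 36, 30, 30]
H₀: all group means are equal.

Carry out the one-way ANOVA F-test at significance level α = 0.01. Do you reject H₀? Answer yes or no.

reject H₀: yes

Group means [18.88, 42.55, 28.58, 33.17], grand mean 31.378
SSB = Σnᵢ(x̄ᵢ−x̄)² = 2735.350; SSW = ΣΣ(x−x̄ᵢ)² = 801.352
MSB = 2735.350/3 = 911.7835; MSW = 801.352/33 = 24.2834
F = MSB/MSW = 37.5476
df = (3, 33)
p-value (upper-tail) = 0.00000
At α=0.01: p < α → reject H₀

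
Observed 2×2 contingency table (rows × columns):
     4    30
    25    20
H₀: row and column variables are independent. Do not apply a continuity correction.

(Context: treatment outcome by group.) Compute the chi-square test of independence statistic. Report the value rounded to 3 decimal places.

Row totals [34, 45], col totals [29, 50], n=79
χ² = (4−12.48)²/12.48 + (30−21.52)²/21.52 + (25−16.52)²/16.52 + (20−28.48)²/28.48 = 15.9852
df = 1

test statistic = 15.985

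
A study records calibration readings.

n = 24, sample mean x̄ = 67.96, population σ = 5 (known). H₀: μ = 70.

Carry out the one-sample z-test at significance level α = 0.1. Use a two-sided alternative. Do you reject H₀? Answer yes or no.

reject H₀: yes

SE = σ/√n = 5/√24 = 1.0206
z = (x̄−μ₀)/SE = (67.96−70)/1.0206 = -1.9988
p-value (two-sided) = 0.04563
At α=0.1: p < α → reject H₀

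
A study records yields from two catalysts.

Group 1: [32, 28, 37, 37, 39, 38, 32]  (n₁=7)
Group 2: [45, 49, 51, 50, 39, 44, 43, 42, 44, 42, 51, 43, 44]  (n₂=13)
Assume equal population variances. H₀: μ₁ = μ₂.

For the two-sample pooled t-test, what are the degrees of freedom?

df = n₁ + n₂ − 2 = 7 + 13 − 2 = 18

degrees of freedom = 18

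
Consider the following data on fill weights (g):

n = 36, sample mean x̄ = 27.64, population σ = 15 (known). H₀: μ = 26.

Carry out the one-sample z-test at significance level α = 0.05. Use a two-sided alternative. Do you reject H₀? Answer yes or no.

reject H₀: no

SE = σ/√n = 15/√36 = 2.5000
z = (x̄−μ₀)/SE = (27.64−26)/2.5000 = 0.6560
p-value (two-sided) = 0.51182
At α=0.05: p ≥ α → fail to reject H₀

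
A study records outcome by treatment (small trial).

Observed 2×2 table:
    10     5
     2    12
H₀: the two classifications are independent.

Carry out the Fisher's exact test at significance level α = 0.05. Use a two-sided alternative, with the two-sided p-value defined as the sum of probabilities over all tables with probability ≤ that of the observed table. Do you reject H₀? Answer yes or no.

reject H₀: yes

Margins: r₁=15, r₂=14, c₁=12, c₂=17, n=29
p_obs = C(15,10)·C(14,2)/C(29,12); sum pmf over tables with pmf ≤ p_obs
p-value (two-sided) = 0.00778
At α=0.05: p < α → reject H₀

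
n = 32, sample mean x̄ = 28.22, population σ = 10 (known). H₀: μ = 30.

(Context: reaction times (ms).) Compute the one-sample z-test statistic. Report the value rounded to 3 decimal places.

SE = σ/√n = 10/√32 = 1.7678
z = (x̄−μ₀)/SE = (28.22−30)/1.7678 = -1.0069

test statistic = -1.007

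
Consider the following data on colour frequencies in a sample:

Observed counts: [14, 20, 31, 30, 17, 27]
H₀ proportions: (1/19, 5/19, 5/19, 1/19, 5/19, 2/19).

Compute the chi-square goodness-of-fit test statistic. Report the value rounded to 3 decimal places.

test statistic = 105.745

n = 139; E_i = n·p_i = [7.32, 36.58, 36.58, 7.32, 36.58, 14.63]
χ² = (14−7.32)²/7.32 + (20−36.58)²/36.58 + (31−36.58)²/36.58 + (30−7.32)²/7.32 + (17−36.58)²/36.58 + (27−14.63)²/14.63 = 105.7446
df = 5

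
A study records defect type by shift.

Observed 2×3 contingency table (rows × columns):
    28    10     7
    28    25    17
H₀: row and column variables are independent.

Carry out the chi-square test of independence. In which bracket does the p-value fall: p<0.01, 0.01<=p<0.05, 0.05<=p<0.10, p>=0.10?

Row totals [45, 70], col totals [56, 35, 24], n=115
χ² = (28−21.91)²/21.91 + (10−13.70)²/13.70 + (7−9.39)²/9.39 + (28−34.09)²/34.09 + (25−21.30)²/21.30 + (17−14.61)²/14.61 = 5.4164
df = 2
p-value (upper-tail) = 0.06666
→ bracket: 0.05<=p<0.10

p-value bracket: 0.05<=p<0.10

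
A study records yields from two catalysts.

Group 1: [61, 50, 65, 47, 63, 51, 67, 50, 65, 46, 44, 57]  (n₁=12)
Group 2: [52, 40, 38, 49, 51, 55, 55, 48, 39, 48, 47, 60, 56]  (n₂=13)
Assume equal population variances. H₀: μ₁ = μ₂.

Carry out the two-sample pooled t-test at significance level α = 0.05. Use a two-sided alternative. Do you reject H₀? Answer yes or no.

reject H₀: yes

x̄₁=55.500, s₁=8.405, n₁=12
x̄₂=49.077, s₂=6.849, n₂=13
s_p² = [11·8.405² + 12·6.849²]/23 = 58.2575
SE = √(s_p²·(1/12+1/13)) = 3.0555
t = (55.500−49.077)/3.0555 = 2.1021
df = 23
p-value (two-sided) = 0.04669
At α=0.05: p < α → reject H₀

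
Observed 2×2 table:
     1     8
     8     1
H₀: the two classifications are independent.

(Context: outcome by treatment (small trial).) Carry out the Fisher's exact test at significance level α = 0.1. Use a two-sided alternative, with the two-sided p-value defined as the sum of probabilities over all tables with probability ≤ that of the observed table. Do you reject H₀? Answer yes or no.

Margins: r₁=9, r₂=9, c₁=9, c₂=9, n=18
p_obs = C(9,1)·C(9,8)/C(18,9); sum pmf over tables with pmf ≤ p_obs
p-value (two-sided) = 0.00337
At α=0.1: p < α → reject H₀

reject H₀: yes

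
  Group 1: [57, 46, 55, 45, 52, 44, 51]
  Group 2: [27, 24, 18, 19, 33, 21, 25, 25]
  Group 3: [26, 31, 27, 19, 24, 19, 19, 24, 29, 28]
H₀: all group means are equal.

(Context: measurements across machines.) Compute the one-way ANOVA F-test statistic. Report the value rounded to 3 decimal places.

test statistic = 74.208

Group means [50.00, 24.00, 24.60], grand mean 31.520
SSB = Σnᵢ(x̄ᵢ−x̄)² = 3321.840; SSW = ΣΣ(x−x̄ᵢ)² = 492.400
MSB = 3321.840/2 = 1660.9200; MSW = 492.400/22 = 22.3818
F = MSB/MSW = 74.2084
df = (2, 22)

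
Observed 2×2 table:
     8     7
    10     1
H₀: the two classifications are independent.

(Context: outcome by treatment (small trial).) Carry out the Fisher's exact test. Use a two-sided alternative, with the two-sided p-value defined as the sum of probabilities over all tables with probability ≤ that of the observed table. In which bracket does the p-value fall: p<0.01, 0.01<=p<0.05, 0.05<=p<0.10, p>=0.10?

Margins: r₁=15, r₂=11, c₁=18, c₂=8, n=26
p_obs = C(15,8)·C(11,10)/C(26,18); sum pmf over tables with pmf ≤ p_obs
p-value (two-sided) = 0.08375
→ bracket: 0.05<=p<0.10

p-value bracket: 0.05<=p<0.10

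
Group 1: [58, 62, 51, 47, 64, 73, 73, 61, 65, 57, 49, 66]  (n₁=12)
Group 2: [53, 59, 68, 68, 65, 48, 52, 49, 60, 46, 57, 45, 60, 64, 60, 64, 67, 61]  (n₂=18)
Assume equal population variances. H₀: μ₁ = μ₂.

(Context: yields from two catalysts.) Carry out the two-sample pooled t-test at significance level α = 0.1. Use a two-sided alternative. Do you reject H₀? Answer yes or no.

reject H₀: no

x̄₁=60.500, s₁=8.533, n₁=12
x̄₂=58.111, s₂=7.592, n₂=18
s_p² = [11·8.533² + 17·7.592²]/28 = 63.5992
SE = √(s_p²·(1/12+1/18)) = 2.9721
t = (60.500−58.111)/2.9721 = 0.8038
df = 28
p-value (two-sided) = 0.42830
At α=0.1: p ≥ α → fail to reject H₀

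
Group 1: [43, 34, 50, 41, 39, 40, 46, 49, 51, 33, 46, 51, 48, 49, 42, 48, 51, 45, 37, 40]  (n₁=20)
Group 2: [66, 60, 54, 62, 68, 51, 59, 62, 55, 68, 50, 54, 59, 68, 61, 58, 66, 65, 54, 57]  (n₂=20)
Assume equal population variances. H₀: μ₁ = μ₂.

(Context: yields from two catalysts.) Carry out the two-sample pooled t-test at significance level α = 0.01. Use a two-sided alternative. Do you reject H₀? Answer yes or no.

reject H₀: yes

x̄₁=44.150, s₁=5.687, n₁=20
x̄₂=59.850, s₂=5.743, n₂=20
s_p² = [19·5.687² + 19·5.743²]/38 = 32.6605
SE = √(s_p²·(1/20+1/20)) = 1.8072
t = (44.150−59.850)/1.8072 = -8.6874
df = 38
p-value (two-sided) = 0.00000
At α=0.01: p < α → reject H₀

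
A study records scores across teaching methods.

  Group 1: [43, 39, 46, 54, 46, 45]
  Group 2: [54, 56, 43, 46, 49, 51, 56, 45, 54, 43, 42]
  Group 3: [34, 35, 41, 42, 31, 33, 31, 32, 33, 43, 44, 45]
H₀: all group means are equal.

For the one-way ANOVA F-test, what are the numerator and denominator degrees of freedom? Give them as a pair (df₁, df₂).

k = 3 groups, N = 29 total
df = (k−1, N−k) = (3−1, 29−3) = (2, 26)

degrees of freedom = [2, 26]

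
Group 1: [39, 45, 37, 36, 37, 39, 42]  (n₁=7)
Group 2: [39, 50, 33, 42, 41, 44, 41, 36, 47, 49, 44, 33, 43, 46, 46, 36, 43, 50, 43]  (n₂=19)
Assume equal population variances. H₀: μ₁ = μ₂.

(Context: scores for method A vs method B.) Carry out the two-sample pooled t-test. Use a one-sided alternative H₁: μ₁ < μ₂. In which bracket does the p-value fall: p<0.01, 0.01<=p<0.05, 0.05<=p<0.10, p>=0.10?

x̄₁=39.286, s₁=3.200, n₁=7
x̄₂=42.421, s₂=5.200, n₂=19
s_p² = [6·3.200² + 18·5.200²]/24 = 22.8358
SE = √(s_p²·(1/7+1/19)) = 2.1129
t = (39.286−42.421)/2.1129 = -1.4839
df = 24
p-value (one-sided, H₁ less) = 0.07542
→ bracket: 0.05<=p<0.10

p-value bracket: 0.05<=p<0.10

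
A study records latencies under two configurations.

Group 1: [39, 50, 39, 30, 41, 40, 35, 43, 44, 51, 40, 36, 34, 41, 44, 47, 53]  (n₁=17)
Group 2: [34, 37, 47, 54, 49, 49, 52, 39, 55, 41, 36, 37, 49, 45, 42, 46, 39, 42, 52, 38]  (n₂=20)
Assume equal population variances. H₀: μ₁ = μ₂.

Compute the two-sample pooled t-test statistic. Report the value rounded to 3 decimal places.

x̄₁=41.588, s₁=6.215, n₁=17
x̄₂=44.150, s₂=6.499, n₂=20
s_p² = [16·6.215² + 19·6.499²]/35 = 40.5905
SE = √(s_p²·(1/17+1/20)) = 2.1017
t = (41.588−44.150)/2.1017 = -1.2189
df = 35

test statistic = -1.219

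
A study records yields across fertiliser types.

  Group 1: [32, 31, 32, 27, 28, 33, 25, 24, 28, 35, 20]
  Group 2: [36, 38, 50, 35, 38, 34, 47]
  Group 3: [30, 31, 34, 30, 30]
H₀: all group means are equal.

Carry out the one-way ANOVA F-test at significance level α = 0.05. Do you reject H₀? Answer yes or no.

Group means [28.64, 39.71, 31.00], grand mean 32.522
SSB = Σnᵢ(x̄ᵢ−x̄)² = 539.765; SSW = ΣΣ(x−x̄ᵢ)² = 445.974
MSB = 539.765/2 = 269.8826; MSW = 445.974/20 = 22.2987
F = MSB/MSW = 12.1031
df = (2, 20)
p-value (upper-tail) = 0.00036
At α=0.05: p < α → reject H₀

reject H₀: yes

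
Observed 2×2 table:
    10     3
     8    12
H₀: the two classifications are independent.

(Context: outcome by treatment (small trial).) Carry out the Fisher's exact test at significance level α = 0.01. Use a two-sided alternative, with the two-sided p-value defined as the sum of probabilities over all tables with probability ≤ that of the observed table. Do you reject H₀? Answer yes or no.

Margins: r₁=13, r₂=20, c₁=18, c₂=15, n=33
p_obs = C(13,10)·C(20,8)/C(33,18); sum pmf over tables with pmf ≤ p_obs
p-value (two-sided) = 0.07244
At α=0.01: p ≥ α → fail to reject H₀

reject H₀: no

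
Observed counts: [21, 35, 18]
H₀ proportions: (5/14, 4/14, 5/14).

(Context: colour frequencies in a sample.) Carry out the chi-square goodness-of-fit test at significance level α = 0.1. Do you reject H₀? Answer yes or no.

n = 74; E_i = n·p_i = [26.43, 21.14, 26.43]
χ² = (21−26.43)²/26.43 + (35−21.14)²/21.14 + (18−26.43)²/26.43 = 12.8851
df = 2
p-value (upper-tail) = 0.00159
At α=0.1: p < α → reject H₀

reject H₀: yes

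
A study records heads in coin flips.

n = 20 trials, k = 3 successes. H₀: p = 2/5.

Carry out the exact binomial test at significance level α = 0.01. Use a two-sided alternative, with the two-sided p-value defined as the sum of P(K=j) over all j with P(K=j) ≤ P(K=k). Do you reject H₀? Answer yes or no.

Exact binomial: n=20, k=3, p₀=2/5=0.4000
P(X=j) = C(n,j)·p₀^j·(1−p₀)^(n−j); p = Σ P(X=j) over j with P(X=j) ≤ P(X=3)
p-value (two-sided) = 0.02243
At α=0.01: p ≥ α → fail to reject H₀

reject H₀: no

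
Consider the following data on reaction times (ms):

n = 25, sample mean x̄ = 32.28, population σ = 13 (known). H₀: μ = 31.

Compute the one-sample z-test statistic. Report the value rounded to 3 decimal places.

test statistic = 0.492

SE = σ/√n = 13/√25 = 2.6000
z = (x̄−μ₀)/SE = (32.28−31)/2.6000 = 0.4923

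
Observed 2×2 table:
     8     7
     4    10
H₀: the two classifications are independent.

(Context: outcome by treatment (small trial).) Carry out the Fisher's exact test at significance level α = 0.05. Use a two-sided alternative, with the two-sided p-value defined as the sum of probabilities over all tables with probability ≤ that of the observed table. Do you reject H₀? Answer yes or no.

reject H₀: no

Margins: r₁=15, r₂=14, c₁=12, c₂=17, n=29
p_obs = C(15,8)·C(14,4)/C(29,12); sum pmf over tables with pmf ≤ p_obs
p-value (two-sided) = 0.26354
At α=0.05: p ≥ α → fail to reject H₀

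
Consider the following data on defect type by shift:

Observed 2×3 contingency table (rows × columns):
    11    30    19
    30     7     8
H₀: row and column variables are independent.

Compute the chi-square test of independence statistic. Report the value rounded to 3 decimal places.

test statistic = 25.971

Row totals [60, 45], col totals [41, 37, 27], n=105
χ² = (11−23.43)²/23.43 + (30−21.14)²/21.14 + (19−15.43)²/15.43 + (30−17.57)²/17.57 + (7−15.86)²/15.86 + (8−11.57)²/11.57 = 25.9708
df = 2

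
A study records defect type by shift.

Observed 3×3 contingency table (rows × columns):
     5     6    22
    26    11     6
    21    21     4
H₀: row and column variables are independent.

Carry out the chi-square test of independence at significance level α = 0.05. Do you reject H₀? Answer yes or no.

Row totals [33, 43, 46], col totals [52, 38, 32], n=122
χ² = (5−14.07)²/14.07 + (6−10.28)²/10.28 + (22−8.66)²/8.66 + (26−18.33)²/18.33 + (11−13.39)²/13.39 + (6−11.28)²/11.28 + (21−19.61)²/19.61 + (21−14.33)²/14.33 + (4−12.07)²/12.07 = 42.9040
df = 4
p-value (upper-tail) = 0.00000
At α=0.05: p < α → reject H₀

reject H₀: yes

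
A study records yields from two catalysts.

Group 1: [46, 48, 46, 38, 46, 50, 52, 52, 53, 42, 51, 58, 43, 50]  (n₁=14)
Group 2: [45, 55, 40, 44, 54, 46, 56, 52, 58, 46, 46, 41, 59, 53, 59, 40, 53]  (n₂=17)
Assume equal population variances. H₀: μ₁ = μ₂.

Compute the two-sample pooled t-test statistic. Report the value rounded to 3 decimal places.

test statistic = -0.737

x̄₁=48.214, s₁=5.162, n₁=14
x̄₂=49.824, s₂=6.682, n₂=17
s_p² = [13·5.162² + 16·6.682²]/29 = 36.5803
SE = √(s_p²·(1/14+1/17)) = 2.1828
t = (48.214−49.824)/2.1828 = -0.7372
df = 29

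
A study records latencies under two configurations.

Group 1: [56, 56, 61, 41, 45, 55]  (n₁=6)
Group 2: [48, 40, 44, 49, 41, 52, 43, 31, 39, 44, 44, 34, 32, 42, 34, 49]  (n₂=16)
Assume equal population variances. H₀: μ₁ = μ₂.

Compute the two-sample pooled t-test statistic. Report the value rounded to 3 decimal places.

x̄₁=52.333, s₁=7.633, n₁=6
x̄₂=41.625, s₂=6.365, n₂=16
s_p² = [5·7.633² + 15·6.365²]/20 = 44.9542
SE = √(s_p²·(1/6+1/16)) = 3.2097
t = (52.333−41.625)/3.2097 = 3.3363
df = 20

test statistic = 3.336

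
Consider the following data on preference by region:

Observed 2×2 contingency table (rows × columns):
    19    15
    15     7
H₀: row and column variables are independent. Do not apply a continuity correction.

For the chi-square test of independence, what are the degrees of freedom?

df = (r−1)(c−1) = (2−1)·(2−1) = 1

degrees of freedom = 1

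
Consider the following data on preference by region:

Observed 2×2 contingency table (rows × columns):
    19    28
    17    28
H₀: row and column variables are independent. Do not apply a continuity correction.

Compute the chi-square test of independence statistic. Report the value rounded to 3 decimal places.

Row totals [47, 45], col totals [36, 56], n=92
χ² = (19−18.39)²/18.39 + (28−28.61)²/28.61 + (17−17.61)²/17.61 + (28−27.39)²/27.39 = 0.0677
df = 1

test statistic = 0.068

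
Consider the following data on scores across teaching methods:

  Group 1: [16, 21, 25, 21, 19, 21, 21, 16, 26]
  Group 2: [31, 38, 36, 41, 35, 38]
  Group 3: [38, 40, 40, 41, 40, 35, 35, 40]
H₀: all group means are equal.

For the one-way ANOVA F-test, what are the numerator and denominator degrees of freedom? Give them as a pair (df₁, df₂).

k = 3 groups, N = 23 total
df = (k−1, N−k) = (3−1, 23−3) = (2, 20)

degrees of freedom = [2, 20]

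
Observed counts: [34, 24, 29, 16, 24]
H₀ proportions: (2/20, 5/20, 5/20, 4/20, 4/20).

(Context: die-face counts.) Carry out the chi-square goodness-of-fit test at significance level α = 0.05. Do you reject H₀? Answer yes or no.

n = 127; E_i = n·p_i = [12.70, 31.75, 31.75, 25.40, 25.40]
χ² = (34−12.70)²/12.70 + (24−31.75)²/31.75 + (29−31.75)²/31.75 + (16−25.40)²/25.40 + (24−25.40)²/25.40 = 41.4094
df = 4
p-value (upper-tail) = 0.00000
At α=0.05: p < α → reject H₀

reject H₀: yes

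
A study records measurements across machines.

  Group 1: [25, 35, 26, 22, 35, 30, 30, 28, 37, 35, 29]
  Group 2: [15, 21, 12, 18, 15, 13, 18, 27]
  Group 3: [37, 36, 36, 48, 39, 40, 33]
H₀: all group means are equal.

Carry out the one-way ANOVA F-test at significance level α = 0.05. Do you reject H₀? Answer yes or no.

reject H₀: yes

Group means [30.18, 17.38, 38.43], grand mean 28.462
SSB = Σnᵢ(x̄ᵢ−x̄)² = 1711.236; SSW = ΣΣ(x−x̄ᵢ)² = 537.226
MSB = 1711.236/2 = 855.6179; MSW = 537.226/23 = 23.3576
F = MSB/MSW = 36.6312
df = (2, 23)
p-value (upper-tail) = 0.00000
At α=0.05: p < α → reject H₀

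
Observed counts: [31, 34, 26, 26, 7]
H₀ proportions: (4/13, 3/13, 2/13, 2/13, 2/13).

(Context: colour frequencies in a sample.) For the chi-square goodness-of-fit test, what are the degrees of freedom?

df = k − 1 = 5 − 1 = 4

degrees of freedom = 4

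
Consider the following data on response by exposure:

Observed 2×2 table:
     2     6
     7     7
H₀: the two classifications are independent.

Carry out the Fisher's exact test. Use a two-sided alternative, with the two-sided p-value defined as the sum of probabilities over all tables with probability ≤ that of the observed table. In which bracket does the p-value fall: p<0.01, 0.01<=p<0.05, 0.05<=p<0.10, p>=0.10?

Margins: r₁=8, r₂=14, c₁=9, c₂=13, n=22
p_obs = C(8,2)·C(14,7)/C(22,9); sum pmf over tables with pmf ≤ p_obs
p-value (two-sided) = 0.38019
→ bracket: p>=0.10

p-value bracket: p>=0.10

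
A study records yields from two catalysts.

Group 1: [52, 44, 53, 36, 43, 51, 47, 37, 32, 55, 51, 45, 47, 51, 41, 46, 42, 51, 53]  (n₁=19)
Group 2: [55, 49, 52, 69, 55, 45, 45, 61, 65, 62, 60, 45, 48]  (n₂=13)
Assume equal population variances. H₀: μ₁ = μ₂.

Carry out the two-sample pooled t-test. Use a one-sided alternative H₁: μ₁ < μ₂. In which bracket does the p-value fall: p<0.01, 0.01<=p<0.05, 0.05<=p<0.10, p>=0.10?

p-value bracket: p<0.01

x̄₁=46.158, s₁=6.449, n₁=19
x̄₂=54.692, s₂=8.159, n₂=13
s_p² = [18·6.449² + 12·8.159²]/30 = 51.5765
SE = √(s_p²·(1/19+1/13)) = 2.5850
t = (46.158−54.692)/2.5850 = -3.3016
df = 30
p-value (one-sided, H₁ less) = 0.00124
→ bracket: p<0.01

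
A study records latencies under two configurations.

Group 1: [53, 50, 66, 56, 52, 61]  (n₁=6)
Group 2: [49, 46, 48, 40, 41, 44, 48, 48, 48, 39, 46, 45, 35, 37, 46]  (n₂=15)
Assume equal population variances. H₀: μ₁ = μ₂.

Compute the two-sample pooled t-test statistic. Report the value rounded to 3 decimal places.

test statistic = 5.148

x̄₁=56.333, s₁=6.088, n₁=6
x̄₂=44.000, s₂=4.488, n₂=15
s_p² = [5·6.088² + 14·4.488²]/19 = 24.5965
SE = √(s_p²·(1/6+1/15)) = 2.3957
t = (56.333−44.000)/2.3957 = 5.1482
df = 19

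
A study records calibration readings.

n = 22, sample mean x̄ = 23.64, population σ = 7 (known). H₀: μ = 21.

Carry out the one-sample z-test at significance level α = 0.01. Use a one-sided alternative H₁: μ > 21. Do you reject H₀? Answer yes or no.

SE = σ/√n = 7/√22 = 1.4924
z = (x̄−μ₀)/SE = (23.64−21)/1.4924 = 1.7690
p-value (one-sided, H₁ greater) = 0.03845
At α=0.01: p ≥ α → fail to reject H₀

reject H₀: no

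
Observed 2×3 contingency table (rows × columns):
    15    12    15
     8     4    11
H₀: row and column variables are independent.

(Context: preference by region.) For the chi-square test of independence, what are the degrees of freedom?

degrees of freedom = 2

df = (r−1)(c−1) = (2−1)·(3−1) = 2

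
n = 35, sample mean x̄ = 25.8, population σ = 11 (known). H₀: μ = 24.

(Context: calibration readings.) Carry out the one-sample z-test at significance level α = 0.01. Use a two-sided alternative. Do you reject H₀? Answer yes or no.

SE = σ/√n = 11/√35 = 1.8593
z = (x̄−μ₀)/SE = (25.8−24)/1.8593 = 0.9681
p-value (two-sided) = 0.33300
At α=0.01: p ≥ α → fail to reject H₀

reject H₀: no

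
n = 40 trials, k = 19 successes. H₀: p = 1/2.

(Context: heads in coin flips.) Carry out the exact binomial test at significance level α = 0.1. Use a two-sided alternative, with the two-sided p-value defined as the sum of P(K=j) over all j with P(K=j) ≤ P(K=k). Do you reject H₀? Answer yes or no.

reject H₀: no

Exact binomial: n=40, k=19, p₀=1/2=0.5000
P(X=j) = C(n,j)·p₀^j·(1−p₀)^(n−j); p = Σ P(X=j) over j with P(X=j) ≤ P(X=19)
p-value (two-sided) = 0.87463
At α=0.1: p ≥ α → fail to reject H₀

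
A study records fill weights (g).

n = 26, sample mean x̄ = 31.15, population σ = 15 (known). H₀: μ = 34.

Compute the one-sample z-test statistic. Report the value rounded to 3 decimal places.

SE = σ/√n = 15/√26 = 2.9417
z = (x̄−μ₀)/SE = (31.15−34)/2.9417 = -0.9688

test statistic = -0.969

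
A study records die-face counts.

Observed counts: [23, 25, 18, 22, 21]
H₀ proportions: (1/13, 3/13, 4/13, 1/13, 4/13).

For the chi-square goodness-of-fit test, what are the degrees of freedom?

df = k − 1 = 5 − 1 = 4

degrees of freedom = 4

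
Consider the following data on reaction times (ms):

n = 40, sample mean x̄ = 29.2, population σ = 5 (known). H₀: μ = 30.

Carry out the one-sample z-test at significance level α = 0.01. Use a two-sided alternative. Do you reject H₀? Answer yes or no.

reject H₀: no

SE = σ/√n = 5/√40 = 0.7906
z = (x̄−μ₀)/SE = (29.2−30)/0.7906 = -1.0119
p-value (two-sided) = 0.31157
At α=0.01: p ≥ α → fail to reject H₀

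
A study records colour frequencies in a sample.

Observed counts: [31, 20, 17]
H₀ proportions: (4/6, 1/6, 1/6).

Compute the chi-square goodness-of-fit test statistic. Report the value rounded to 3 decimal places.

n = 68; E_i = n·p_i = [45.33, 11.33, 11.33]
χ² = (31−45.33)²/45.33 + (20−11.33)²/11.33 + (17−11.33)²/11.33 = 13.9926
df = 2

test statistic = 13.993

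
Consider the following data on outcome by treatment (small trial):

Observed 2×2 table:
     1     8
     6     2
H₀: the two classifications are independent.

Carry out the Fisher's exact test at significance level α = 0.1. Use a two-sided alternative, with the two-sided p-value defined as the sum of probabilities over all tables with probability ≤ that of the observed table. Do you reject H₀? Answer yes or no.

reject H₀: yes

Margins: r₁=9, r₂=8, c₁=7, c₂=10, n=17
p_obs = C(9,1)·C(8,6)/C(17,7); sum pmf over tables with pmf ≤ p_obs
p-value (two-sided) = 0.01522
At α=0.1: p < α → reject H₀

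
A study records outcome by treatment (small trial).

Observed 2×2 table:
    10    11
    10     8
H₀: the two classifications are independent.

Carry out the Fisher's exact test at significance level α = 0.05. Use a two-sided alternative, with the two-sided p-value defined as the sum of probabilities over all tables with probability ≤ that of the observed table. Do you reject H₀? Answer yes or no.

reject H₀: no

Margins: r₁=21, r₂=18, c₁=20, c₂=19, n=39
p_obs = C(21,10)·C(18,10)/C(39,20); sum pmf over tables with pmf ≤ p_obs
p-value (two-sided) = 0.75119
At α=0.05: p ≥ α → fail to reject H₀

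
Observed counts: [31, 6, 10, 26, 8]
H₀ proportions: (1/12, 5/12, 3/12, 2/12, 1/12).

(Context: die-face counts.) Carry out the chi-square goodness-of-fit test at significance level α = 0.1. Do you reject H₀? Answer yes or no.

n = 81; E_i = n·p_i = [6.75, 33.75, 20.25, 13.50, 6.75]
χ² = (31−6.75)²/6.75 + (6−33.75)²/33.75 + (10−20.25)²/20.25 + (26−13.50)²/13.50 + (8−6.75)²/6.75 = 126.9309
df = 4
p-value (upper-tail) = 0.00000
At α=0.1: p < α → reject H₀

reject H₀: yes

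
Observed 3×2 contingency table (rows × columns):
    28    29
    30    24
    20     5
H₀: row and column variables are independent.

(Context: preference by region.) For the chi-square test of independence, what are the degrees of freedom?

degrees of freedom = 2

df = (r−1)(c−1) = (3−1)·(2−1) = 2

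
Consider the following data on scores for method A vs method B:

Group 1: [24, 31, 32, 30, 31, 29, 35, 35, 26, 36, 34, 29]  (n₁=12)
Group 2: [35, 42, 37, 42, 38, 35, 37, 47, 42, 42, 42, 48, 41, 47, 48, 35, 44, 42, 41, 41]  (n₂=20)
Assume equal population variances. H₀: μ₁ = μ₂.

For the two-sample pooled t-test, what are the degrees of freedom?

df = n₁ + n₂ − 2 = 12 + 20 − 2 = 30

degrees of freedom = 30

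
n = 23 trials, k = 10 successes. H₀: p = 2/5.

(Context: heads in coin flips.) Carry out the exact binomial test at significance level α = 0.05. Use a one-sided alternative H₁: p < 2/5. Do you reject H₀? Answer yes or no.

Exact binomial: n=23, k=10, p₀=2/5=0.4000
P(X≤10) from Σ C(n,i)·p₀^i·(1−p₀)^(n−i)
p-value (one-sided, H₁ less) = 0.71291
At α=0.05: p ≥ α → fail to reject H₀

reject H₀: no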